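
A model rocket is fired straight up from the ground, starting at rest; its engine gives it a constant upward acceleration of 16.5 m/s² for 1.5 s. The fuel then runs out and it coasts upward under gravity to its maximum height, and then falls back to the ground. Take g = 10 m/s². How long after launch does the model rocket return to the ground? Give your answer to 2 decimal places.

Phase 1 (powered ascent): v₀ = 0 m/s, a = 16.5 m/s².
v = v₀ + at = 0 + (16.5)(1.5) = 24.8 m/s
Δx = v₀t + ½at² = 0·1.5 + 0.5·16.5·1.5² = 18.6 m

Phase 2 (coasting upward): v₀ = 24.8 m/s, a = -10 m/s².
v = v₀ + at → t = (0 − 24.8) / -10 = 2.48 s
v² = v₀² + 2aΔx → Δx = (0² − 24.8²)/(2·-10) = 30.6 m

Phase 3 (free fall): v₀ = 0 m/s, a = -10 m/s².
Falls 49.2 m from rest: t = √(2·49.2/10) = 3.14 s; v = g·t = 31.4 m/s.
Total time = 1.50 + 2.48 + 3.14 = 7.11 s

7.11 s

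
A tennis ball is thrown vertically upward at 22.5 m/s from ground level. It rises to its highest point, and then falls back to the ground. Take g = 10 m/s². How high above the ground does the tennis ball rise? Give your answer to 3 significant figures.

Phase 1 (rising): v₀ = 22.5 m/s, a = -10 m/s².
v = v₀ + at → t = (0 − 22.5) / -10 = 2.25 s
v² = v₀² + 2aΔx → Δx = (0² − 22.5²)/(2·-10) = 25.3 m
Maximum height = 25.3 m

25.3 m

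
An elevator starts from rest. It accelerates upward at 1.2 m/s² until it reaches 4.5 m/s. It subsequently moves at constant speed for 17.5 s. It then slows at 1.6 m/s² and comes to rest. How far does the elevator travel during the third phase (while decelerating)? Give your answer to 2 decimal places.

6.33 m

Phase 1 (accelerating): v₀ = 0 m/s, a = 1.2 m/s².
v = v₀ + at → t = (4.5 − 0) / 1.2 = 3.75 s
v² = v₀² + 2aΔx → Δx = (4.5² − 0²)/(2·1.2) = 8.44 m

Phase 2 (constant speed): v₀ = 4.50 m/s, a = 0 m/s².
v = v₀ + at = 4.50 + (0)(17.5) = 4.50 m/s
Δx = v₀t + ½at² = 4.50·17.5 + 0.5·0·17.5² = 78.8 m

Phase 3 (decelerating): v₀ = 4.50 m/s, a = -1.6 m/s².
v = v₀ + at → t = (0 − 4.50) / -1.6 = 2.81 s
v² = v₀² + 2aΔx → Δx = (0² − 4.50²)/(2·-1.6) = 6.33 m
Distance in phase 3 = 6.33 m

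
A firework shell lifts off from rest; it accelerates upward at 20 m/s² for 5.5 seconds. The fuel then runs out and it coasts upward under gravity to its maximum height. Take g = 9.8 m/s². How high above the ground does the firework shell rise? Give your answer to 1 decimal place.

Phase 1 (powered ascent): v₀ = 0 m/s, a = 20 m/s².
v = v₀ + at = 0 + (20)(5.5) = 110 m/s
Δx = v₀t + ½at² = 0·5.5 + 0.5·20·5.5² = 302 m

Phase 2 (coasting upward): v₀ = 110 m/s, a = -9.8 m/s².
v = v₀ + at → t = (0 − 110) / -9.8 = 11.2 s
v² = v₀² + 2aΔx → Δx = (0² − 110²)/(2·-9.8) = 617 m
Maximum height = 302 + 617 = 920 m

919.8 m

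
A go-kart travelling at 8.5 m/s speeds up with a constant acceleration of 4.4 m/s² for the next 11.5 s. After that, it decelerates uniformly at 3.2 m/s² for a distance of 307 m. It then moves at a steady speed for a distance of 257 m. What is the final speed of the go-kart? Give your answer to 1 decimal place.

39.1 m/s

Phase 1 (accelerating): v₀ = 8.50 m/s, a = 4.4 m/s².
v = v₀ + at = 8.50 + (4.4)(11.5) = 59.1 m/s
Δx = v₀t + ½at² = 8.50·11.5 + 0.5·4.4·11.5² = 389 m

Phase 2 (decelerating): v₀ = 59.1 m/s, a = -3.2 m/s².
v² = v₀² + 2aΔx = 59.1² + 2·-3.2·307 = 1530 → v = 39.1 m/s
t = (v − v₀)/a = (39.1 − 59.1)/-3.2 = 6.25 s

Phase 3 (constant speed): v₀ = 39.1 m/s, a = 0 m/s².
Constant speed: t = d/v = 257/39.1 = 6.57 s
Final speed = 39.1 m/s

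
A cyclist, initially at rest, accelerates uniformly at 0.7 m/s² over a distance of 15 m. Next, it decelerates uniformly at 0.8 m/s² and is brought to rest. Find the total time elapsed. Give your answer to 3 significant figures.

12.3 s

Phase 1 (accelerating): v₀ = 0 m/s, a = 0.7 m/s².
v² = v₀² + 2aΔx = 0² + 2·0.7·15 = 21.0 → v = 4.58 m/s
t = (v − v₀)/a = (4.58 − 0)/0.7 = 6.55 s

Phase 2 (decelerating): v₀ = 4.58 m/s, a = -0.8 m/s².
v = v₀ + at → t = (0 − 4.58) / -0.8 = 5.73 s
v² = v₀² + 2aΔx → Δx = (0² − 4.58²)/(2·-0.8) = 13.1 m
Total time = 6.55 + 5.73 = 12.3 s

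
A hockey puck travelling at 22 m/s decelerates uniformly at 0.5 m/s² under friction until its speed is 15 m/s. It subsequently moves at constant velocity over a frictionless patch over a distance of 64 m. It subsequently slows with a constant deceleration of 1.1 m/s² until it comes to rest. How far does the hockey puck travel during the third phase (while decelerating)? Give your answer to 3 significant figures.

Phase 1 (decelerating): v₀ = 22.0 m/s, a = -0.5 m/s².
v = v₀ + at → t = (15 − 22.0) / -0.5 = 14.0 s
v² = v₀² + 2aΔx → Δx = (15² − 22.0²)/(2·-0.5) = 259 m

Phase 2 (constant speed): v₀ = 15.0 m/s, a = 0 m/s².
Constant speed: t = d/v = 64/15.0 = 4.27 s

Phase 3 (decelerating): v₀ = 15.0 m/s, a = -1.1 m/s².
v = v₀ + at → t = (0 − 15.0) / -1.1 = 13.6 s
v² = v₀² + 2aΔx → Δx = (0² − 15.0²)/(2·-1.1) = 102 m
Distance in phase 3 = 102 m

102 m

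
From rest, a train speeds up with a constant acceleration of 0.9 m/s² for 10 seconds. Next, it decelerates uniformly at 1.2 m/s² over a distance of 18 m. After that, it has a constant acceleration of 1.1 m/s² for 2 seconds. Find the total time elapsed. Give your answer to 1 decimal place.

Phase 1 (accelerating): v₀ = 0 m/s, a = 0.9 m/s².
v = v₀ + at = 0 + (0.9)(10) = 9.00 m/s
Δx = v₀t + ½at² = 0·10 + 0.5·0.9·10² = 45.0 m

Phase 2 (decelerating): v₀ = 9.00 m/s, a = -1.2 m/s².
v² = v₀² + 2aΔx = 9.00² + 2·-1.2·18 = 37.8 → v = 6.15 m/s
t = (v − v₀)/a = (6.15 − 9.00)/-1.2 = 2.38 s

Phase 3 (accelerating): v₀ = 6.15 m/s, a = 1.1 m/s².
v = v₀ + at = 6.15 + (1.1)(2) = 8.35 m/s
Δx = v₀t + ½at² = 6.15·2 + 0.5·1.1·2² = 14.5 m
Total time = 10.0 + 2.38 + 2.00 = 14.4 s

14.4 s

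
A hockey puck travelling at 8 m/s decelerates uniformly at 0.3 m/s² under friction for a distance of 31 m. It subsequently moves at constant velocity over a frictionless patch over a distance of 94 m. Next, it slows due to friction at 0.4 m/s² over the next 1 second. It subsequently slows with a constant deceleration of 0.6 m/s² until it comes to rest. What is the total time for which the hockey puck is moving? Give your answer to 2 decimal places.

Phase 1 (decelerating): v₀ = 8.00 m/s, a = -0.3 m/s².
v² = v₀² + 2aΔx = 8.00² + 2·-0.3·31 = 45.4 → v = 6.74 m/s
t = (v − v₀)/a = (6.74 − 8.00)/-0.3 = 4.21 s

Phase 2 (constant speed): v₀ = 6.74 m/s, a = 0 m/s².
Constant speed: t = d/v = 94/6.74 = 14.0 s

Phase 3 (decelerating): v₀ = 6.74 m/s, a = -0.4 m/s².
v = v₀ + at = 6.74 + (-0.4)(1) = 6.34 m/s
Δx = v₀t + ½at² = 6.74·1 + 0.5·-0.4·1² = 6.54 m

Phase 4 (decelerating): v₀ = 6.34 m/s, a = -0.6 m/s².
v = v₀ + at → t = (0 − 6.34) / -0.6 = 10.6 s
v² = v₀² + 2aΔx → Δx = (0² − 6.34²)/(2·-0.6) = 33.5 m
Total time = 4.21 + 14.0 + 1.00 + 10.6 = 29.7 s

29.72 s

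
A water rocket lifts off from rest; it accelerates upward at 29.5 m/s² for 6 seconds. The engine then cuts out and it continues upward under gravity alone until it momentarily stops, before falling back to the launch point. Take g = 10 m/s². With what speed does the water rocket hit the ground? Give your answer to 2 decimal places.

204.81 m/s

Phase 1 (powered ascent): v₀ = 0 m/s, a = 29.5 m/s².
v = v₀ + at = 0 + (29.5)(6) = 177 m/s
Δx = v₀t + ½at² = 0·6 + 0.5·29.5·6² = 531 m

Phase 2 (coasting upward): v₀ = 177 m/s, a = -10 m/s².
v = v₀ + at → t = (0 − 177) / -10 = 17.7 s
v² = v₀² + 2aΔx → Δx = (0² − 177²)/(2·-10) = 1570 m

Phase 3 (free fall): v₀ = 0 m/s, a = -10 m/s².
Falls 2100 m from rest: t = √(2·2100/10) = 20.5 s; v = g·t = 205 m/s.
Impact speed = 205 m/s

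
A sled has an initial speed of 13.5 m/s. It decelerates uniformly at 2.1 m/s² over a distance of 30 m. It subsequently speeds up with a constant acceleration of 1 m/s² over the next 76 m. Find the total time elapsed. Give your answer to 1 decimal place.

9.8 s

Phase 1 (decelerating): v₀ = 13.5 m/s, a = -2.1 m/s².
v² = v₀² + 2aΔx = 13.5² + 2·-2.1·30 = 56.2 → v = 7.50 m/s
t = (v − v₀)/a = (7.50 − 13.5)/-2.1 = 2.86 s

Phase 2 (accelerating): v₀ = 7.50 m/s, a = 1 m/s².
v² = v₀² + 2aΔx = 7.50² + 2·1·76 = 208 → v = 14.4 m/s
t = (v − v₀)/a = (14.4 − 7.50)/1 = 6.93 s
Total time = 2.86 + 6.93 = 9.79 s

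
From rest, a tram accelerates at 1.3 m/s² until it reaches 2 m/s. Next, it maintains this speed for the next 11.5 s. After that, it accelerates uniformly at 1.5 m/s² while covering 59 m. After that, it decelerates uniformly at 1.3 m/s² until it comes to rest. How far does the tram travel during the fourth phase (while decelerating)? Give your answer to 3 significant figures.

Phase 1 (accelerating): v₀ = 0 m/s, a = 1.3 m/s².
v = v₀ + at → t = (2 − 0) / 1.3 = 1.54 s
v² = v₀² + 2aΔx → Δx = (2² − 0²)/(2·1.3) = 1.54 m

Phase 2 (constant speed): v₀ = 2.00 m/s, a = 0 m/s².
v = v₀ + at = 2.00 + (0)(11.5) = 2.00 m/s
Δx = v₀t + ½at² = 2.00·11.5 + 0.5·0·11.5² = 23.0 m

Phase 3 (accelerating): v₀ = 2.00 m/s, a = 1.5 m/s².
v² = v₀² + 2aΔx = 2.00² + 2·1.5·59 = 181 → v = 13.5 m/s
t = (v − v₀)/a = (13.5 − 2.00)/1.5 = 7.64 s

Phase 4 (decelerating): v₀ = 13.5 m/s, a = -1.3 m/s².
v = v₀ + at → t = (0 − 13.5) / -1.3 = 10.3 s
v² = v₀² + 2aΔx → Δx = (0² − 13.5²)/(2·-1.3) = 69.6 m
Distance in phase 4 = 69.6 m

69.6 m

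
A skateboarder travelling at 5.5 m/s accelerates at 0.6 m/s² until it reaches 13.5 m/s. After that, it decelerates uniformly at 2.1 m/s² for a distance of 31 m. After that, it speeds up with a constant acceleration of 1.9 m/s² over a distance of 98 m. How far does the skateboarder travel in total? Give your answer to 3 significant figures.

Phase 1 (accelerating): v₀ = 5.50 m/s, a = 0.6 m/s².
v = v₀ + at → t = (13.5 − 5.50) / 0.6 = 13.3 s
v² = v₀² + 2aΔx → Δx = (13.5² − 5.50²)/(2·0.6) = 127 m

Phase 2 (decelerating): v₀ = 13.5 m/s, a = -2.1 m/s².
v² = v₀² + 2aΔx = 13.5² + 2·-2.1·31 = 52.0 → v = 7.21 m/s
t = (v − v₀)/a = (7.21 − 13.5)/-2.1 = 2.99 s

Phase 3 (accelerating): v₀ = 7.21 m/s, a = 1.9 m/s².
v² = v₀² + 2aΔx = 7.21² + 2·1.9·98 = 424 → v = 20.6 m/s
t = (v − v₀)/a = (20.6 − 7.21)/1.9 = 7.05 s
Total distance = 127 + 31.0 + 98.0 = 256 m

256 m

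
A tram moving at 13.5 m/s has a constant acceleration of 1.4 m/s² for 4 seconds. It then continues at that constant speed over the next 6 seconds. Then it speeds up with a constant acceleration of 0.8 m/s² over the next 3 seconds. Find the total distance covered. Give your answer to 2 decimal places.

240.70 m

Phase 1 (accelerating): v₀ = 13.5 m/s, a = 1.4 m/s².
v = v₀ + at = 13.5 + (1.4)(4) = 19.1 m/s
Δx = v₀t + ½at² = 13.5·4 + 0.5·1.4·4² = 65.2 m

Phase 2 (constant speed): v₀ = 19.1 m/s, a = 0 m/s².
v = v₀ + at = 19.1 + (0)(6) = 19.1 m/s
Δx = v₀t + ½at² = 19.1·6 + 0.5·0·6² = 115 m

Phase 3 (accelerating): v₀ = 19.1 m/s, a = 0.8 m/s².
v = v₀ + at = 19.1 + (0.8)(3) = 21.5 m/s
Δx = v₀t + ½at² = 19.1·3 + 0.5·0.8·3² = 60.9 m
Total distance = 65.2 + 115 + 60.9 = 241 m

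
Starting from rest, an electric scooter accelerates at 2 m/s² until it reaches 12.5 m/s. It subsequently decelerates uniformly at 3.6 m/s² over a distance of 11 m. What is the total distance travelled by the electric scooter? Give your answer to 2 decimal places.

50.06 m

Phase 1 (accelerating): v₀ = 0 m/s, a = 2 m/s².
v = v₀ + at → t = (12.5 − 0) / 2 = 6.25 s
v² = v₀² + 2aΔx → Δx = (12.5² − 0²)/(2·2) = 39.1 m

Phase 2 (decelerating): v₀ = 12.5 m/s, a = -3.6 m/s².
v² = v₀² + 2aΔx = 12.5² + 2·-3.6·11 = 77.0 → v = 8.78 m/s
t = (v − v₀)/a = (8.78 − 12.5)/-3.6 = 1.03 s
Total distance = 39.1 + 11.0 = 50.1 m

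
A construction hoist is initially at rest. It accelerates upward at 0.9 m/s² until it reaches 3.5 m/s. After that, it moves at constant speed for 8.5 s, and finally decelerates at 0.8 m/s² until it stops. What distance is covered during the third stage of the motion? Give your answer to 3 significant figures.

7.66 m

Phase 1 (accelerating): v₀ = 0 m/s, a = 0.9 m/s².
v = v₀ + at → t = (3.5 − 0) / 0.9 = 3.89 s
v² = v₀² + 2aΔx → Δx = (3.5² − 0²)/(2·0.9) = 6.81 m

Phase 2 (constant speed): v₀ = 3.50 m/s, a = 0 m/s².
v = v₀ + at = 3.50 + (0)(8.5) = 3.50 m/s
Δx = v₀t + ½at² = 3.50·8.5 + 0.5·0·8.5² = 29.8 m

Phase 3 (decelerating): v₀ = 3.50 m/s, a = -0.8 m/s².
v = v₀ + at → t = (0 − 3.50) / -0.8 = 4.38 s
v² = v₀² + 2aΔx → Δx = (0² − 3.50²)/(2·-0.8) = 7.66 m
Distance in phase 3 = 7.66 m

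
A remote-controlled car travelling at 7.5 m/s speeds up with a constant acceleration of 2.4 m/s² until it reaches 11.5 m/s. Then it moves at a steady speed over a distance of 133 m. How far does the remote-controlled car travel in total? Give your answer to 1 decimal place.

Phase 1 (accelerating): v₀ = 7.50 m/s, a = 2.4 m/s².
v = v₀ + at → t = (11.5 − 7.50) / 2.4 = 1.67 s
v² = v₀² + 2aΔx → Δx = (11.5² − 7.50²)/(2·2.4) = 15.8 m

Phase 2 (constant speed): v₀ = 11.5 m/s, a = 0 m/s².
Constant speed: t = d/v = 133/11.5 = 11.6 s
Total distance = 15.8 + 133 = 149 m

148.8 m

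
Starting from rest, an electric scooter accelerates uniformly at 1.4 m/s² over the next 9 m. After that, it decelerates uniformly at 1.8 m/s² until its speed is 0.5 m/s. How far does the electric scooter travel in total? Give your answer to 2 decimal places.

15.93 m

Phase 1 (accelerating): v₀ = 0 m/s, a = 1.4 m/s².
v² = v₀² + 2aΔx = 0² + 2·1.4·9 = 25.2 → v = 5.02 m/s
t = (v − v₀)/a = (5.02 − 0)/1.4 = 3.59 s

Phase 2 (decelerating): v₀ = 5.02 m/s, a = -1.8 m/s².
v = v₀ + at → t = (0.5 − 5.02) / -1.8 = 2.51 s
v² = v₀² + 2aΔx → Δx = (0.5² − 5.02²)/(2·-1.8) = 6.93 m
Total distance = 9.00 + 6.93 = 15.9 m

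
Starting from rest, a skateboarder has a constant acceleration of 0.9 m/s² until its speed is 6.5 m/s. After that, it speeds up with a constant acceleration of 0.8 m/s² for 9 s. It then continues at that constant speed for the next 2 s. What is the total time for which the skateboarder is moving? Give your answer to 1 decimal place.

Phase 1 (accelerating): v₀ = 0 m/s, a = 0.9 m/s².
v = v₀ + at → t = (6.5 − 0) / 0.9 = 7.22 s
v² = v₀² + 2aΔx → Δx = (6.5² − 0²)/(2·0.9) = 23.5 m

Phase 2 (accelerating): v₀ = 6.50 m/s, a = 0.8 m/s².
v = v₀ + at = 6.50 + (0.8)(9) = 13.7 m/s
Δx = v₀t + ½at² = 6.50·9 + 0.5·0.8·9² = 90.9 m

Phase 3 (constant speed): v₀ = 13.7 m/s, a = 0 m/s².
v = v₀ + at = 13.7 + (0)(2) = 13.7 m/s
Δx = v₀t + ½at² = 13.7·2 + 0.5·0·2² = 27.4 m
Total time = 7.22 + 9.00 + 2.00 = 18.2 s

18.2 s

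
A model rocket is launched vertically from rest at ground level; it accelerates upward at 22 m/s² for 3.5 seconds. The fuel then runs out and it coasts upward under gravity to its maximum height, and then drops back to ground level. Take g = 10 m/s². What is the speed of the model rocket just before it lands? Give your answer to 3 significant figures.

Phase 1 (powered ascent): v₀ = 0 m/s, a = 22 m/s².
v = v₀ + at = 0 + (22)(3.5) = 77.0 m/s
Δx = v₀t + ½at² = 0·3.5 + 0.5·22·3.5² = 135 m

Phase 2 (coasting upward): v₀ = 77.0 m/s, a = -10 m/s².
v = v₀ + at → t = (0 − 77.0) / -10 = 7.70 s
v² = v₀² + 2aΔx → Δx = (0² − 77.0²)/(2·-10) = 296 m

Phase 3 (free fall): v₀ = 0 m/s, a = -10 m/s².
Falls 431 m from rest: t = √(2·431/10) = 9.29 s; v = g·t = 92.9 m/s.
Impact speed = 92.9 m/s

92.9 m/s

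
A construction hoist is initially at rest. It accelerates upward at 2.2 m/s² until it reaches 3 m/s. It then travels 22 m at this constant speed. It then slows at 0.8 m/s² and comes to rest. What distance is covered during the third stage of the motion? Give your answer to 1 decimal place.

Phase 1 (accelerating): v₀ = 0 m/s, a = 2.2 m/s².
v = v₀ + at → t = (3 − 0) / 2.2 = 1.36 s
v² = v₀² + 2aΔx → Δx = (3² − 0²)/(2·2.2) = 2.05 m

Phase 2 (constant speed): v₀ = 3.00 m/s, a = 0 m/s².
Constant speed: t = d/v = 22/3.00 = 7.33 s

Phase 3 (decelerating): v₀ = 3.00 m/s, a = -0.8 m/s².
v = v₀ + at → t = (0 − 3.00) / -0.8 = 3.75 s
v² = v₀² + 2aΔx → Δx = (0² − 3.00²)/(2·-0.8) = 5.62 m
Distance in phase 3 = 5.62 m

5.6 m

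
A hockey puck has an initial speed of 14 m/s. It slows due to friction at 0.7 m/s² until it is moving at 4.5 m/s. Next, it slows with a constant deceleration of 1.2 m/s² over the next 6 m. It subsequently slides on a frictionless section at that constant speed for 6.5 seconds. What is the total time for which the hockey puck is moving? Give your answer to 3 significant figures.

21.8 s

Phase 1 (decelerating): v₀ = 14.0 m/s, a = -0.7 m/s².
v = v₀ + at → t = (4.5 − 14.0) / -0.7 = 13.6 s
v² = v₀² + 2aΔx → Δx = (4.5² − 14.0²)/(2·-0.7) = 126 m

Phase 2 (decelerating): v₀ = 4.50 m/s, a = -1.2 m/s².
v² = v₀² + 2aΔx = 4.50² + 2·-1.2·6 = 5.85 → v = 2.42 m/s
t = (v − v₀)/a = (2.42 − 4.50)/-1.2 = 1.73 s

Phase 3 (constant speed): v₀ = 2.42 m/s, a = 0 m/s².
v = v₀ + at = 2.42 + (0)(6.5) = 2.42 m/s
Δx = v₀t + ½at² = 2.42·6.5 + 0.5·0·6.5² = 15.7 m
Total time = 13.6 + 1.73 + 6.50 = 21.8 s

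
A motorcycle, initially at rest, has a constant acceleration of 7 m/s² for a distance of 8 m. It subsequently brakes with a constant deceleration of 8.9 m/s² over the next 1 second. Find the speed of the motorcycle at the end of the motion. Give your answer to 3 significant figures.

1.68 m/s

Phase 1 (accelerating): v₀ = 0 m/s, a = 7 m/s².
v² = v₀² + 2aΔx = 0² + 2·7·8 = 112 → v = 10.6 m/s
t = (v − v₀)/a = (10.6 − 0)/7 = 1.51 s

Phase 2 (decelerating): v₀ = 10.6 m/s, a = -8.9 m/s².
v = v₀ + at = 10.6 + (-8.9)(1) = 1.68 m/s
Δx = v₀t + ½at² = 10.6·1 + 0.5·-8.9·1² = 6.13 m
Final speed = 1.68 m/s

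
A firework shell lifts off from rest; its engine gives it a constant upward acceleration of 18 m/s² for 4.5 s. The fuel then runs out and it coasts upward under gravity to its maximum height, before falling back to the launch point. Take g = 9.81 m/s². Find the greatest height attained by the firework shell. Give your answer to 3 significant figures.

Phase 1 (powered ascent): v₀ = 0 m/s, a = 18 m/s².
v = v₀ + at = 0 + (18)(4.5) = 81.0 m/s
Δx = v₀t + ½at² = 0·4.5 + 0.5·18·4.5² = 182 m

Phase 2 (coasting upward): v₀ = 81.0 m/s, a = -9.81 m/s².
v = v₀ + at → t = (0 − 81.0) / -9.81 = 8.26 s
v² = v₀² + 2aΔx → Δx = (0² − 81.0²)/(2·-9.81) = 334 m
Maximum height = 182 + 334 = 517 m

517 m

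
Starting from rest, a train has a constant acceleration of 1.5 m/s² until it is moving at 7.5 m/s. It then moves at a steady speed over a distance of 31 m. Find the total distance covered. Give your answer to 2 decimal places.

49.75 m

Phase 1 (accelerating): v₀ = 0 m/s, a = 1.5 m/s².
v = v₀ + at → t = (7.5 − 0) / 1.5 = 5.00 s
v² = v₀² + 2aΔx → Δx = (7.5² − 0²)/(2·1.5) = 18.8 m

Phase 2 (constant speed): v₀ = 7.50 m/s, a = 0 m/s².
Constant speed: t = d/v = 31/7.50 = 4.13 s
Total distance = 18.8 + 31.0 = 49.8 m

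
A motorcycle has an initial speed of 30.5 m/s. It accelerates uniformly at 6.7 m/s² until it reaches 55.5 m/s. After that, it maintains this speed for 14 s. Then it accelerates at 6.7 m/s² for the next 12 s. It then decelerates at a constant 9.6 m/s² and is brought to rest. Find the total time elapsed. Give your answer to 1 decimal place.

Phase 1 (accelerating): v₀ = 30.5 m/s, a = 6.7 m/s².
v = v₀ + at → t = (55.5 − 30.5) / 6.7 = 3.73 s
v² = v₀² + 2aΔx → Δx = (55.5² − 30.5²)/(2·6.7) = 160 m

Phase 2 (constant speed): v₀ = 55.5 m/s, a = 0 m/s².
v = v₀ + at = 55.5 + (0)(14) = 55.5 m/s
Δx = v₀t + ½at² = 55.5·14 + 0.5·0·14² = 777 m

Phase 3 (accelerating): v₀ = 55.5 m/s, a = 6.7 m/s².
v = v₀ + at = 55.5 + (6.7)(12) = 136 m/s
Δx = v₀t + ½at² = 55.5·12 + 0.5·6.7·12² = 1150 m

Phase 4 (decelerating): v₀ = 136 m/s, a = -9.6 m/s².
v = v₀ + at → t = (0 − 136) / -9.6 = 14.2 s
v² = v₀² + 2aΔx → Δx = (0² − 136²)/(2·-9.6) = 962 m
Total time = 3.73 + 14.0 + 12.0 + 14.2 = 43.9 s

43.9 s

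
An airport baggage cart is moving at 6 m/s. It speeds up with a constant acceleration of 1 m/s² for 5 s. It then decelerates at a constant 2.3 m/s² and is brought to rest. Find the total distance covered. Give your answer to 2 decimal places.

68.80 m

Phase 1 (accelerating): v₀ = 6.00 m/s, a = 1 m/s².
v = v₀ + at = 6.00 + (1)(5) = 11.0 m/s
Δx = v₀t + ½at² = 6.00·5 + 0.5·1·5² = 42.5 m

Phase 2 (decelerating): v₀ = 11.0 m/s, a = -2.3 m/s².
v = v₀ + at → t = (0 − 11.0) / -2.3 = 4.78 s
v² = v₀² + 2aΔx → Δx = (0² − 11.0²)/(2·-2.3) = 26.3 m
Total distance = 42.5 + 26.3 = 68.8 m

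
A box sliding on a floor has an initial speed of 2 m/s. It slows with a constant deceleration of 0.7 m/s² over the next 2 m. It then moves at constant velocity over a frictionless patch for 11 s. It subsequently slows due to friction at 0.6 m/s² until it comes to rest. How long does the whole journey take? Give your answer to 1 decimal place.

Phase 1 (decelerating): v₀ = 2.00 m/s, a = -0.7 m/s².
v² = v₀² + 2aΔx = 2.00² + 2·-0.7·2 = 1.20 → v = 1.10 m/s
t = (v − v₀)/a = (1.10 − 2.00)/-0.7 = 1.29 s

Phase 2 (constant speed): v₀ = 1.10 m/s, a = 0 m/s².
v = v₀ + at = 1.10 + (0)(11) = 1.10 m/s
Δx = v₀t + ½at² = 1.10·11 + 0.5·0·11² = 12.0 m

Phase 3 (decelerating): v₀ = 1.10 m/s, a = -0.6 m/s².
v = v₀ + at → t = (0 − 1.10) / -0.6 = 1.83 s
v² = v₀² + 2aΔx → Δx = (0² − 1.10²)/(2·-0.6) = 1.00 m
Total time = 1.29 + 11.0 + 1.83 = 14.1 s

14.1 s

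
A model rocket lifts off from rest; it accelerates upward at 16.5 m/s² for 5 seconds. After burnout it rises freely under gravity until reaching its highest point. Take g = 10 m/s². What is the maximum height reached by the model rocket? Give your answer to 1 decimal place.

Phase 1 (powered ascent): v₀ = 0 m/s, a = 16.5 m/s².
v = v₀ + at = 0 + (16.5)(5) = 82.5 m/s
Δx = v₀t + ½at² = 0·5 + 0.5·16.5·5² = 206 m

Phase 2 (coasting upward): v₀ = 82.5 m/s, a = -10 m/s².
v = v₀ + at → t = (0 − 82.5) / -10 = 8.25 s
v² = v₀² + 2aΔx → Δx = (0² − 82.5²)/(2·-10) = 340 m
Maximum height = 206 + 340 = 547 m

546.6 m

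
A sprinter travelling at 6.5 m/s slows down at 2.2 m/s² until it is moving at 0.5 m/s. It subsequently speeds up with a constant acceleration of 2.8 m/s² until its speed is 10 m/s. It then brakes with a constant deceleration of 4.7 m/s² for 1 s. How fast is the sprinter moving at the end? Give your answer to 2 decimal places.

5.30 m/s

Phase 1 (decelerating): v₀ = 6.50 m/s, a = -2.2 m/s².
v = v₀ + at → t = (0.5 − 6.50) / -2.2 = 2.73 s
v² = v₀² + 2aΔx → Δx = (0.5² − 6.50²)/(2·-2.2) = 9.55 m

Phase 2 (accelerating): v₀ = 0.500 m/s, a = 2.8 m/s².
v = v₀ + at → t = (10 − 0.500) / 2.8 = 3.39 s
v² = v₀² + 2aΔx → Δx = (10² − 0.500²)/(2·2.8) = 17.8 m

Phase 3 (decelerating): v₀ = 10.0 m/s, a = -4.7 m/s².
v = v₀ + at = 10.0 + (-4.7)(1) = 5.30 m/s
Δx = v₀t + ½at² = 10.0·1 + 0.5·-4.7·1² = 7.65 m
Final speed = 5.30 m/s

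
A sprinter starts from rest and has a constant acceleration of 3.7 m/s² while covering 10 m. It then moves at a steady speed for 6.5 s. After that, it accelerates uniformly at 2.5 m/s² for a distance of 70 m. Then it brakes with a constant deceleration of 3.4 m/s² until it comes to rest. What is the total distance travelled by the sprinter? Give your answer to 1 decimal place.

Phase 1 (accelerating): v₀ = 0 m/s, a = 3.7 m/s².
v² = v₀² + 2aΔx = 0² + 2·3.7·10 = 74.0 → v = 8.60 m/s
t = (v − v₀)/a = (8.60 − 0)/3.7 = 2.32 s

Phase 2 (constant speed): v₀ = 8.60 m/s, a = 0 m/s².
v = v₀ + at = 8.60 + (0)(6.5) = 8.60 m/s
Δx = v₀t + ½at² = 8.60·6.5 + 0.5·0·6.5² = 55.9 m

Phase 3 (accelerating): v₀ = 8.60 m/s, a = 2.5 m/s².
v² = v₀² + 2aΔx = 8.60² + 2·2.5·70 = 424 → v = 20.6 m/s
t = (v − v₀)/a = (20.6 − 8.60)/2.5 = 4.80 s

Phase 4 (decelerating): v₀ = 20.6 m/s, a = -3.4 m/s².
v = v₀ + at → t = (0 − 20.6) / -3.4 = 6.06 s
v² = v₀² + 2aΔx → Δx = (0² − 20.6²)/(2·-3.4) = 62.4 m
Total distance = 10.0 + 55.9 + 70.0 + 62.4 = 198 m

198.3 m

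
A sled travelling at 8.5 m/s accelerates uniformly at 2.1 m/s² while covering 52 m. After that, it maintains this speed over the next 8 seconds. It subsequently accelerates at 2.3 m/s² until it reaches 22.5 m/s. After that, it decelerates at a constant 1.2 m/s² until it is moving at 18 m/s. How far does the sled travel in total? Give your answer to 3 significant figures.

Phase 1 (accelerating): v₀ = 8.50 m/s, a = 2.1 m/s².
v² = v₀² + 2aΔx = 8.50² + 2·2.1·52 = 291 → v = 17.0 m/s
t = (v − v₀)/a = (17.0 − 8.50)/2.1 = 4.07 s

Phase 2 (constant speed): v₀ = 17.0 m/s, a = 0 m/s².
v = v₀ + at = 17.0 + (0)(8) = 17.0 m/s
Δx = v₀t + ½at² = 17.0·8 + 0.5·0·8² = 136 m

Phase 3 (accelerating): v₀ = 17.0 m/s, a = 2.3 m/s².
v = v₀ + at → t = (22.5 − 17.0) / 2.3 = 2.37 s
v² = v₀² + 2aΔx → Δx = (22.5² − 17.0²)/(2·2.3) = 46.9 m

Phase 4 (decelerating): v₀ = 22.5 m/s, a = -1.2 m/s².
v = v₀ + at → t = (18 − 22.5) / -1.2 = 3.75 s
v² = v₀² + 2aΔx → Δx = (18² − 22.5²)/(2·-1.2) = 75.9 m
Total distance = 52.0 + 136 + 46.9 + 75.9 = 311 m

311 m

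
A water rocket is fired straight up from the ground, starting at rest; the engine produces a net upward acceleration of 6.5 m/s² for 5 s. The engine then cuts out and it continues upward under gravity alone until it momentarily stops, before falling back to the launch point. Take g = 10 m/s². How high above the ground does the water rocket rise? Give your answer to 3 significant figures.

134 m

Phase 1 (powered ascent): v₀ = 0 m/s, a = 6.5 m/s².
v = v₀ + at = 0 + (6.5)(5) = 32.5 m/s
Δx = v₀t + ½at² = 0·5 + 0.5·6.5·5² = 81.2 m

Phase 2 (coasting upward): v₀ = 32.5 m/s, a = -10 m/s².
v = v₀ + at → t = (0 − 32.5) / -10 = 3.25 s
v² = v₀² + 2aΔx → Δx = (0² − 32.5²)/(2·-10) = 52.8 m
Maximum height = 81.2 + 52.8 = 134 m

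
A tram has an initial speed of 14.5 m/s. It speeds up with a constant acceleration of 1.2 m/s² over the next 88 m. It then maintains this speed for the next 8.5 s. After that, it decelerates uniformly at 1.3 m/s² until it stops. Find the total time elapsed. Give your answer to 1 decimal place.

29.3 s

Phase 1 (accelerating): v₀ = 14.5 m/s, a = 1.2 m/s².
v² = v₀² + 2aΔx = 14.5² + 2·1.2·88 = 421 → v = 20.5 m/s
t = (v − v₀)/a = (20.5 − 14.5)/1.2 = 5.02 s

Phase 2 (constant speed): v₀ = 20.5 m/s, a = 0 m/s².
v = v₀ + at = 20.5 + (0)(8.5) = 20.5 m/s
Δx = v₀t + ½at² = 20.5·8.5 + 0.5·0·8.5² = 174 m

Phase 3 (decelerating): v₀ = 20.5 m/s, a = -1.3 m/s².
v = v₀ + at → t = (0 − 20.5) / -1.3 = 15.8 s
v² = v₀² + 2aΔx → Δx = (0² − 20.5²)/(2·-1.3) = 162 m
Total time = 5.02 + 8.50 + 15.8 = 29.3 s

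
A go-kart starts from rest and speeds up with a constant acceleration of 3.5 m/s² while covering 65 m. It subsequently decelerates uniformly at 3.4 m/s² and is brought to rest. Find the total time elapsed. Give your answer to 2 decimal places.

12.37 s

Phase 1 (accelerating): v₀ = 0 m/s, a = 3.5 m/s².
v² = v₀² + 2aΔx = 0² + 2·3.5·65 = 455 → v = 21.3 m/s
t = (v − v₀)/a = (21.3 − 0)/3.5 = 6.09 s

Phase 2 (decelerating): v₀ = 21.3 m/s, a = -3.4 m/s².
v = v₀ + at → t = (0 − 21.3) / -3.4 = 6.27 s
v² = v₀² + 2aΔx → Δx = (0² − 21.3²)/(2·-3.4) = 66.9 m
Total time = 6.09 + 6.27 = 12.4 s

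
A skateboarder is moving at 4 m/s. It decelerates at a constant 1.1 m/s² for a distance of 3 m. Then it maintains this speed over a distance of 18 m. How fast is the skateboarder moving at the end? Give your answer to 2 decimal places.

3.07 m/s

Phase 1 (decelerating): v₀ = 4.00 m/s, a = -1.1 m/s².
v² = v₀² + 2aΔx = 4.00² + 2·-1.1·3 = 9.40 → v = 3.07 m/s
t = (v − v₀)/a = (3.07 − 4.00)/-1.1 = 0.849 s

Phase 2 (constant speed): v₀ = 3.07 m/s, a = 0 m/s².
Constant speed: t = d/v = 18/3.07 = 5.87 s
Final speed = 3.07 m/s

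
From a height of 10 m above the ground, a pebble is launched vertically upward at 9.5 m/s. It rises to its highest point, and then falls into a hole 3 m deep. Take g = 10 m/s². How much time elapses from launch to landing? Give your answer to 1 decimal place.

2.8 s

Phase 1 (rising): v₀ = 9.50 m/s, a = -10 m/s².
v = v₀ + at → t = (0 − 9.50) / -10 = 0.950 s
v² = v₀² + 2aΔx → Δx = (0² − 9.50²)/(2·-10) = 4.51 m

Phase 2 (falling): v₀ = 0 m/s, a = -10 m/s².
Falls 17.5 m from rest: t = √(2·17.5/10) = 1.87 s; v = g·t = 18.7 m/s.
Total time = 0.950 + 1.87 = 2.82 s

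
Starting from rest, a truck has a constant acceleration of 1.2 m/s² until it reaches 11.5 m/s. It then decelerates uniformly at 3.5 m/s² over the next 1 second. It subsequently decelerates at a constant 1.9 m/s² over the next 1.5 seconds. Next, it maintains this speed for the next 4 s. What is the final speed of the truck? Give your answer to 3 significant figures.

Phase 1 (accelerating): v₀ = 0 m/s, a = 1.2 m/s².
v = v₀ + at → t = (11.5 − 0) / 1.2 = 9.58 s
v² = v₀² + 2aΔx → Δx = (11.5² − 0²)/(2·1.2) = 55.1 m

Phase 2 (decelerating): v₀ = 11.5 m/s, a = -3.5 m/s².
v = v₀ + at = 11.5 + (-3.5)(1) = 8.00 m/s
Δx = v₀t + ½at² = 11.5·1 + 0.5·-3.5·1² = 9.75 m

Phase 3 (decelerating): v₀ = 8.00 m/s, a = -1.9 m/s².
v = v₀ + at = 8.00 + (-1.9)(1.5) = 5.15 m/s
Δx = v₀t + ½at² = 8.00·1.5 + 0.5·-1.9·1.5² = 9.86 m

Phase 4 (constant speed): v₀ = 5.15 m/s, a = 0 m/s².
v = v₀ + at = 5.15 + (0)(4) = 5.15 m/s
Δx = v₀t + ½at² = 5.15·4 + 0.5·0·4² = 20.6 m
Final speed = 5.15 m/s

5.15 m/s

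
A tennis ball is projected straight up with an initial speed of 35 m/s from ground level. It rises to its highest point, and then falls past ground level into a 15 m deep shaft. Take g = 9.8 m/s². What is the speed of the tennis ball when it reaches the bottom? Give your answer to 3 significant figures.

39.0 m/s

Phase 1 (rising): v₀ = 35.0 m/s, a = -9.8 m/s².
v = v₀ + at → t = (0 − 35.0) / -9.8 = 3.57 s
v² = v₀² + 2aΔx → Δx = (0² − 35.0²)/(2·-9.8) = 62.5 m

Phase 2 (falling): v₀ = 0 m/s, a = -9.8 m/s².
Falls 77.5 m from rest: t = √(2·77.5/9.8) = 3.98 s; v = g·t = 39.0 m/s.
Final speed = 39.0 m/s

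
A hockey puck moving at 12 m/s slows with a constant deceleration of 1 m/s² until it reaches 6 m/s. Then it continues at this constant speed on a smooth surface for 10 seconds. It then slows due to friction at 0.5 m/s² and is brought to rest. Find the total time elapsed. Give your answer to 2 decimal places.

Phase 1 (decelerating): v₀ = 12.0 m/s, a = -1 m/s².
v = v₀ + at → t = (6 − 12.0) / -1 = 6.00 s
v² = v₀² + 2aΔx → Δx = (6² − 12.0²)/(2·-1) = 54.0 m

Phase 2 (constant speed): v₀ = 6.00 m/s, a = 0 m/s².
v = v₀ + at = 6.00 + (0)(10) = 6.00 m/s
Δx = v₀t + ½at² = 6.00·10 + 0.5·0·10² = 60.0 m

Phase 3 (decelerating): v₀ = 6.00 m/s, a = -0.5 m/s².
v = v₀ + at → t = (0 − 6.00) / -0.5 = 12.0 s
v² = v₀² + 2aΔx → Δx = (0² − 6.00²)/(2·-0.5) = 36.0 m
Total time = 6.00 + 10.0 + 12.0 = 28.0 s

28.00 s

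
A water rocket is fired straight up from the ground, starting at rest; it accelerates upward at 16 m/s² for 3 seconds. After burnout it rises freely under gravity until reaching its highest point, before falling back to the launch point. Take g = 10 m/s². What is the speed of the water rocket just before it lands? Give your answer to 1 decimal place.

61.2 m/s

Phase 1 (powered ascent): v₀ = 0 m/s, a = 16 m/s².
v = v₀ + at = 0 + (16)(3) = 48.0 m/s
Δx = v₀t + ½at² = 0·3 + 0.5·16·3² = 72.0 m

Phase 2 (coasting upward): v₀ = 48.0 m/s, a = -10 m/s².
v = v₀ + at → t = (0 − 48.0) / -10 = 4.80 s
v² = v₀² + 2aΔx → Δx = (0² − 48.0²)/(2·-10) = 115 m

Phase 3 (free fall): v₀ = 0 m/s, a = -10 m/s².
Falls 187 m from rest: t = √(2·187/10) = 6.12 s; v = g·t = 61.2 m/s.
Impact speed = 61.2 m/s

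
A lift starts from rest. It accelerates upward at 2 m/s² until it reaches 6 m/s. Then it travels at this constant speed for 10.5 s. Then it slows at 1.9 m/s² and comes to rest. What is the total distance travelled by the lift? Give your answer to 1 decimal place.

81.5 m

Phase 1 (accelerating): v₀ = 0 m/s, a = 2 m/s².
v = v₀ + at → t = (6 − 0) / 2 = 3.00 s
v² = v₀² + 2aΔx → Δx = (6² − 0²)/(2·2) = 9.00 m

Phase 2 (constant speed): v₀ = 6.00 m/s, a = 0 m/s².
v = v₀ + at = 6.00 + (0)(10.5) = 6.00 m/s
Δx = v₀t + ½at² = 6.00·10.5 + 0.5·0·10.5² = 63.0 m

Phase 3 (decelerating): v₀ = 6.00 m/s, a = -1.9 m/s².
v = v₀ + at → t = (0 − 6.00) / -1.9 = 3.16 s
v² = v₀² + 2aΔx → Δx = (0² − 6.00²)/(2·-1.9) = 9.47 m
Total distance = 9.00 + 63.0 + 9.47 = 81.5 m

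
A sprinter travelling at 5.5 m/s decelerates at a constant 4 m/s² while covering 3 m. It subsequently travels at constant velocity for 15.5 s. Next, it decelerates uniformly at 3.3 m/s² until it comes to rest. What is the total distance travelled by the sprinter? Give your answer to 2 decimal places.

42.70 m

Phase 1 (decelerating): v₀ = 5.50 m/s, a = -4 m/s².
v² = v₀² + 2aΔx = 5.50² + 2·-4·3 = 6.25 → v = 2.50 m/s
t = (v − v₀)/a = (2.50 − 5.50)/-4 = 0.750 s

Phase 2 (constant speed): v₀ = 2.50 m/s, a = 0 m/s².
v = v₀ + at = 2.50 + (0)(15.5) = 2.50 m/s
Δx = v₀t + ½at² = 2.50·15.5 + 0.5·0·15.5² = 38.8 m

Phase 3 (decelerating): v₀ = 2.50 m/s, a = -3.3 m/s².
v = v₀ + at → t = (0 − 2.50) / -3.3 = 0.758 s
v² = v₀² + 2aΔx → Δx = (0² − 2.50²)/(2·-3.3) = 0.947 m
Total distance = 3.00 + 38.8 + 0.947 = 42.7 m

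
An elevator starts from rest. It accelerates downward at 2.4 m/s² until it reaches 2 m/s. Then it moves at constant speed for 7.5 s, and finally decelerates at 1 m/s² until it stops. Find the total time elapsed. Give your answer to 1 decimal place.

Phase 1 (accelerating): v₀ = 0 m/s, a = 2.4 m/s².
v = v₀ + at → t = (2 − 0) / 2.4 = 0.833 s
v² = v₀² + 2aΔx → Δx = (2² − 0²)/(2·2.4) = 0.833 m

Phase 2 (constant speed): v₀ = 2.00 m/s, a = 0 m/s².
v = v₀ + at = 2.00 + (0)(7.5) = 2.00 m/s
Δx = v₀t + ½at² = 2.00·7.5 + 0.5·0·7.5² = 15.0 m

Phase 3 (decelerating): v₀ = 2.00 m/s, a = -1 m/s².
v = v₀ + at → t = (0 − 2.00) / -1 = 2.00 s
v² = v₀² + 2aΔx → Δx = (0² − 2.00²)/(2·-1) = 2.00 m
Total time = 0.833 + 7.50 + 2.00 = 10.3 s

10.3 s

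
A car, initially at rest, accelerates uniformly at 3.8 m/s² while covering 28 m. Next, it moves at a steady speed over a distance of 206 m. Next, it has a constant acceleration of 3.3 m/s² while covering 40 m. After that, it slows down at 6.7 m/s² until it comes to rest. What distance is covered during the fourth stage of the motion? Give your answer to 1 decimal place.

Phase 1 (accelerating): v₀ = 0 m/s, a = 3.8 m/s².
v² = v₀² + 2aΔx = 0² + 2·3.8·28 = 213 → v = 14.6 m/s
t = (v − v₀)/a = (14.6 − 0)/3.8 = 3.84 s

Phase 2 (constant speed): v₀ = 14.6 m/s, a = 0 m/s².
Constant speed: t = d/v = 206/14.6 = 14.1 s

Phase 3 (accelerating): v₀ = 14.6 m/s, a = 3.3 m/s².
v² = v₀² + 2aΔx = 14.6² + 2·3.3·40 = 477 → v = 21.8 m/s
t = (v − v₀)/a = (21.8 − 14.6)/3.3 = 2.20 s

Phase 4 (decelerating): v₀ = 21.8 m/s, a = -6.7 m/s².
v = v₀ + at → t = (0 − 21.8) / -6.7 = 3.26 s
v² = v₀² + 2aΔx → Δx = (0² − 21.8²)/(2·-6.7) = 35.6 m
Distance in phase 4 = 35.6 m

35.6 m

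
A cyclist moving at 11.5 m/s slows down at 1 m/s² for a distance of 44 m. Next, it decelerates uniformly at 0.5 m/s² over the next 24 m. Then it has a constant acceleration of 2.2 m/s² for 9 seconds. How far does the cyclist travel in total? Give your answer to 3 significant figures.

198 m

Phase 1 (decelerating): v₀ = 11.5 m/s, a = -1 m/s².
v² = v₀² + 2aΔx = 11.5² + 2·-1·44 = 44.2 → v = 6.65 m/s
t = (v − v₀)/a = (6.65 − 11.5)/-1 = 4.85 s

Phase 2 (decelerating): v₀ = 6.65 m/s, a = -0.5 m/s².
v² = v₀² + 2aΔx = 6.65² + 2·-0.5·24 = 20.2 → v = 4.50 m/s
t = (v − v₀)/a = (4.50 − 6.65)/-0.5 = 4.30 s

Phase 3 (accelerating): v₀ = 4.50 m/s, a = 2.2 m/s².
v = v₀ + at = 4.50 + (2.2)(9) = 24.3 m/s
Δx = v₀t + ½at² = 4.50·9 + 0.5·2.2·9² = 130 m
Total distance = 44.0 + 24.0 + 130 = 198 m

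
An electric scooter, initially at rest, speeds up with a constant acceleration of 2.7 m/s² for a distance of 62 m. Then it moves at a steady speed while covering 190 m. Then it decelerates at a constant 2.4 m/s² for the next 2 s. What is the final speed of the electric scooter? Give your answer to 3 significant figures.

13.5 m/s

Phase 1 (accelerating): v₀ = 0 m/s, a = 2.7 m/s².
v² = v₀² + 2aΔx = 0² + 2·2.7·62 = 335 → v = 18.3 m/s
t = (v − v₀)/a = (18.3 − 0)/2.7 = 6.78 s

Phase 2 (constant speed): v₀ = 18.3 m/s, a = 0 m/s².
Constant speed: t = d/v = 190/18.3 = 10.4 s

Phase 3 (decelerating): v₀ = 18.3 m/s, a = -2.4 m/s².
v = v₀ + at = 18.3 + (-2.4)(2) = 13.5 m/s
Δx = v₀t + ½at² = 18.3·2 + 0.5·-2.4·2² = 31.8 m
Final speed = 13.5 m/s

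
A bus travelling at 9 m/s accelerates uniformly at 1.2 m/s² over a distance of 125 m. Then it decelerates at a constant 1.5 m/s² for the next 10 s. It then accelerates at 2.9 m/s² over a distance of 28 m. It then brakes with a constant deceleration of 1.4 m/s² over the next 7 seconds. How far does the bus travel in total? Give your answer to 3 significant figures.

Phase 1 (accelerating): v₀ = 9.00 m/s, a = 1.2 m/s².
v² = v₀² + 2aΔx = 9.00² + 2·1.2·125 = 381 → v = 19.5 m/s
t = (v − v₀)/a = (19.5 − 9.00)/1.2 = 8.77 s

Phase 2 (decelerating): v₀ = 19.5 m/s, a = -1.5 m/s².
v = v₀ + at = 19.5 + (-1.5)(10) = 4.52 m/s
Δx = v₀t + ½at² = 19.5·10 + 0.5·-1.5·10² = 120 m

Phase 3 (accelerating): v₀ = 4.52 m/s, a = 2.9 m/s².
v² = v₀² + 2aΔx = 4.52² + 2·2.9·28 = 183 → v = 13.5 m/s
t = (v − v₀)/a = (13.5 − 4.52)/2.9 = 3.10 s

Phase 4 (decelerating): v₀ = 13.5 m/s, a = -1.4 m/s².
v = v₀ + at = 13.5 + (-1.4)(7) = 3.72 m/s
Δx = v₀t + ½at² = 13.5·7 + 0.5·-1.4·7² = 60.3 m
Total distance = 125 + 120 + 28.0 + 60.3 = 334 m

334 m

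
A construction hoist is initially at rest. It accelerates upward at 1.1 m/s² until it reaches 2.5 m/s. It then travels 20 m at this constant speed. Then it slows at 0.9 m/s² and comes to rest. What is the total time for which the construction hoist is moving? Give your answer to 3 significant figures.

Phase 1 (accelerating): v₀ = 0 m/s, a = 1.1 m/s².
v = v₀ + at → t = (2.5 − 0) / 1.1 = 2.27 s
v² = v₀² + 2aΔx → Δx = (2.5² − 0²)/(2·1.1) = 2.84 m

Phase 2 (constant speed): v₀ = 2.50 m/s, a = 0 m/s².
Constant speed: t = d/v = 20/2.50 = 8.00 s

Phase 3 (decelerating): v₀ = 2.50 m/s, a = -0.9 m/s².
v = v₀ + at → t = (0 − 2.50) / -0.9 = 2.78 s
v² = v₀² + 2aΔx → Δx = (0² − 2.50²)/(2·-0.9) = 3.47 m
Total time = 2.27 + 8.00 + 2.78 = 13.1 s

13.1 s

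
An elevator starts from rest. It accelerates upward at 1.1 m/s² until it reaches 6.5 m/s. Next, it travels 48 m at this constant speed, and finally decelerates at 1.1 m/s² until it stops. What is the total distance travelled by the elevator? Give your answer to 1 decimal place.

86.4 m

Phase 1 (accelerating): v₀ = 0 m/s, a = 1.1 m/s².
v = v₀ + at → t = (6.5 − 0) / 1.1 = 5.91 s
v² = v₀² + 2aΔx → Δx = (6.5² − 0²)/(2·1.1) = 19.2 m

Phase 2 (constant speed): v₀ = 6.50 m/s, a = 0 m/s².
Constant speed: t = d/v = 48/6.50 = 7.38 s

Phase 3 (decelerating): v₀ = 6.50 m/s, a = -1.1 m/s².
v = v₀ + at → t = (0 − 6.50) / -1.1 = 5.91 s
v² = v₀² + 2aΔx → Δx = (0² − 6.50²)/(2·-1.1) = 19.2 m
Total distance = 19.2 + 48.0 + 19.2 = 86.4 m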